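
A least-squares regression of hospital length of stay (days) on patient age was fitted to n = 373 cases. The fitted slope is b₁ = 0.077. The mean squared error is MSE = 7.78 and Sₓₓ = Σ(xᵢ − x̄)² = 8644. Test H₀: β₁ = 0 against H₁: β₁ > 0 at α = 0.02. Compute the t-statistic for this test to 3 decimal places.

t = 2.567

SE(b₁) = √(MSE/Sₓₓ) = √(7.78/8644) = 0.0300008.
t = 0.077 / 0.0300008 = 2.567.
df = n − 2 = 371.
One-sided p ≈ 0.0053, which is < 0.02, so reject H₀.
There is evidence that the true slope on patient age is positive.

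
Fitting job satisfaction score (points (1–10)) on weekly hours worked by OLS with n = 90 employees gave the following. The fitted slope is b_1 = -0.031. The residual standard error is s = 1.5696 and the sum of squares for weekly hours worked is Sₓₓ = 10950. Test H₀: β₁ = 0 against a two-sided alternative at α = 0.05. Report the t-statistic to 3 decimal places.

t = -2.067

SE(b_1) = s/√Sₓₓ = 1.5696/√10950 = 0.0149997.
t = -0.031 / 0.0149997 = -2.067.
df = n − 2 = 88.
Two-sided p ≈ 0.0417, which is < 0.05, so reject H₀.
There is evidence that weekly hours worked is associated with job satisfaction score.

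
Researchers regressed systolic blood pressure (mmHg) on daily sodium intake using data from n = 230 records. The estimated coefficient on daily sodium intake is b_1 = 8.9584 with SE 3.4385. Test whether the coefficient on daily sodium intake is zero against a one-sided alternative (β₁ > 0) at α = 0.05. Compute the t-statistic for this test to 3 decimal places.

t = 2.605

H₀: β₁ = 0 vs H₁: β₁ > 0.
t = (b_1 − β₁⁰)/SE = 8.9584 / 3.4385 = 2.605.
df = n − 2 = 230 − 2 = 228.
One-sided p ≈ 0.0049, which is < 0.05, so reject H₀.
There is evidence that the true slope on daily sodium intake is positive.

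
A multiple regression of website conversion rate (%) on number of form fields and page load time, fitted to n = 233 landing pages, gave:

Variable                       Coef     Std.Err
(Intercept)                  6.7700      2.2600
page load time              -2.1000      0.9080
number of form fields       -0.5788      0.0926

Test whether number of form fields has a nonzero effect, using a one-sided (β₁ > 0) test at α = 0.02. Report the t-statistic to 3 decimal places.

t = -6.251

Read off: b = -0.5788, SE = 0.0926 for number of form fields.
H₀: β₁ = 0 vs H₁: β₁ > 0.
t = -0.5788 / 0.0926 = -6.251.
df = n − k − 1 = 233 − 2 − 1 = 230.
One-sided p ≈ 1.0000, which is ≥ 0.02, so fail to reject H₀.
The data do not give significant evidence that the true slope on number of form fields is positive, holding the other predictors fixed.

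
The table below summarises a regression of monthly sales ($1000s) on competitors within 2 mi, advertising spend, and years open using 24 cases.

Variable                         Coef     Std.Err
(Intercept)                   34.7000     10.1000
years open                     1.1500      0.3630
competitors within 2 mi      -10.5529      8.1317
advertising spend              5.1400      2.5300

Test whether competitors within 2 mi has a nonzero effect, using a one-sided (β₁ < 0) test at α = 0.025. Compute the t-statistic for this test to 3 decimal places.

t = -1.298

Read off: b = -10.5529, SE = 8.1317 for competitors within 2 mi.
H₀: β₁ = 0 vs H₁: β₁ < 0.
t = -10.5529 / 8.1317 = -1.298.
df = n − k − 1 = 24 − 3 − 1 = 20.
One-sided p ≈ 0.1046, which is ≥ 0.025, so fail to reject H₀.
The data do not give significant evidence that the true slope on competitors within 2 mi is negative, holding the other predictors fixed.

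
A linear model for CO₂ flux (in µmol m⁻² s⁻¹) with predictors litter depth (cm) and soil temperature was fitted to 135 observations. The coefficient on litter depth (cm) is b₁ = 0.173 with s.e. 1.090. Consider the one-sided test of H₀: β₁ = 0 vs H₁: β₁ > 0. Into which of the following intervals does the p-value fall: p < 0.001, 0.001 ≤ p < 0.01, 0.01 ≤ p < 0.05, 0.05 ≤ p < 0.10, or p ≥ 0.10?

t = 0.173 / 1.090 = 0.159.
df = n − k − 1 = 135 − 2 − 1 = 132.
One-sided p = P(T_{132} > t) ≈ 0.4371.
So p ≥ 0.10.

p ≥ 0.10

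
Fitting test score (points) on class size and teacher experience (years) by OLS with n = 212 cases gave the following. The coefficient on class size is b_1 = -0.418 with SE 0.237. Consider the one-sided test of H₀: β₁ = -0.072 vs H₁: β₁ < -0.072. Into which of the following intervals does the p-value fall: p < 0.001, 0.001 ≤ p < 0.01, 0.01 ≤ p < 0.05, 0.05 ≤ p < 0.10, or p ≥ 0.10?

0.05 ≤ p < 0.10

t = (-0.418 − (-0.072)) / 0.237 = -1.460.
df = n − k − 1 = 212 − 2 − 1 = 209.
One-sided p = P(T_{209} < t) ≈ 0.0729.
So 0.05 ≤ p < 0.10.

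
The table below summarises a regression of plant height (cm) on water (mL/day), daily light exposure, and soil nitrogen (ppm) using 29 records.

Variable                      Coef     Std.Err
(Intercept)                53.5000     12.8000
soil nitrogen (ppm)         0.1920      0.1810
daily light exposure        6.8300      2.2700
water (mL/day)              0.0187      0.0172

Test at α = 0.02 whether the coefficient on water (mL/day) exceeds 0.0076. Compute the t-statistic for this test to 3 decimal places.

t = 0.645

Read off: b = 0.0187, SE = 0.0172 for water (mL/day).
H₀: β₁ = 0.0076 vs H₁: β₁ > 0.0076.
t = (0.0187 − 0.0076) / 0.0172 = 0.645.
df = n − k − 1 = 29 − 3 − 1 = 25.
One-sided p ≈ 0.2623, which is ≥ 0.02, so fail to reject H₀.
The data do not give significant evidence that the true slope on water (mL/day) exceeds 0.0076 cm per unit, holding the other predictors fixed.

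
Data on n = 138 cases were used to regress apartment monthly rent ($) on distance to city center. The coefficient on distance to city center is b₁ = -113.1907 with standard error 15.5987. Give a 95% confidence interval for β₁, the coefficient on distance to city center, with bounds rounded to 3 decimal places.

(-144.038, -82.343)

df = n − 2 = 138 − 2 = 136.
t* = t_{0.025, 136} = 1.977561.
Margin = t* × SE = 1.977561 × 15.5987 = 30.84738.
CI: -113.1907 ± 30.84738 → (-144.038, -82.343).
With 95% confidence, each one-unit increase in distance to city center is associated with a change of between -144.038 and -82.343 $ in apartment monthly rent.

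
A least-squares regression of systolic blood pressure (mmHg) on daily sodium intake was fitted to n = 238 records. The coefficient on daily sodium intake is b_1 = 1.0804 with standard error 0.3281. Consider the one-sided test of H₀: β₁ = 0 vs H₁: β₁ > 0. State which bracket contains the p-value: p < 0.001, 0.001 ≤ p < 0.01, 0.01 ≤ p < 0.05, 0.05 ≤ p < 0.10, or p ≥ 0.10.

t = 1.0804 / 0.3281 = 3.293.
df = n − 2 = 238 − 2 = 236.
One-sided p = P(T_{236} > t) ≈ 0.0006.
So p < 0.001.

p < 0.001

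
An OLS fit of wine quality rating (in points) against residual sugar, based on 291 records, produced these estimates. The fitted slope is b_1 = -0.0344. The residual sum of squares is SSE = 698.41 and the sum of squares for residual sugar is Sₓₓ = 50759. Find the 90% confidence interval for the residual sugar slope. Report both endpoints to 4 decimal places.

(-0.0458, -0.0230)

MSE = SSE/(n − 2) = 698.41/289 = 2.41664.
SE(b_1) = √(MSE/Sₓₓ) = √(2.41664/50759) = 0.00690001.
df = n − 2 = 289.
t* = t_{0.05, 289} = 1.650143.
Margin = t* × SE = 1.650143 × 0.00690001 = 0.011386.
CI: -0.0344 ± 0.011386 → (-0.0458, -0.0230).
With 90% confidence, each one-unit increase in residual sugar is associated with a change of between -0.0458 and -0.0230 points in wine quality rating.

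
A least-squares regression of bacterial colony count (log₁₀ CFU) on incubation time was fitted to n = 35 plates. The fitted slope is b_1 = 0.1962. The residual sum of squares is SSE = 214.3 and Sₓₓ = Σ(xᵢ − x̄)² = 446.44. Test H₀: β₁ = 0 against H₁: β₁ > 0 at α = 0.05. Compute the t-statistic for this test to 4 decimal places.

t = 1.6268

MSE = SSE/(n − 2) = 214.3/33 = 6.49394.
SE(b_1) = √(MSE/Sₓₓ) = √(6.49394/446.44) = 0.120607.
t = 0.1962 / 0.120607 = 1.6268.
df = n − 2 = 33.
One-sided p ≈ 0.0566, which is ≥ 0.05, so fail to reject H₀.
The data do not give significant evidence that the true slope on incubation time is positive.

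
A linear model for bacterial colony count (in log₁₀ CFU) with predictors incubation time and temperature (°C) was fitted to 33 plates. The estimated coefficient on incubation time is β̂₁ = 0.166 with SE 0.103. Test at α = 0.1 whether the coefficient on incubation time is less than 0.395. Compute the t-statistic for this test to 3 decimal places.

t = -2.223

H₀: β₁ = 0.395 vs H₁: β₁ < 0.395.
t = (β̂₁ − β₁⁰)/SE = (0.166 − 0.395) / 0.103 = -2.223.
df = n − k − 1 = 33 − 2 − 1 = 30.
One-sided p ≈ 0.0169, which is < 0.1, so reject H₀.
There is evidence that the true slope on incubation time is below 0.395 log₁₀ CFU per unit, holding the other predictors fixed.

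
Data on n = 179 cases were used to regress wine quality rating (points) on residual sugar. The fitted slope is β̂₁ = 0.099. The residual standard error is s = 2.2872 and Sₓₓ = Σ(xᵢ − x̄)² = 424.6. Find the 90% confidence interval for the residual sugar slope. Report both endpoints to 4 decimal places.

(-0.0845, 0.2825)

SE(β̂₁) = s/√Sₓₓ = 2.2872/√424.6 = 0.110998.
df = n − 2 = 177.
t* = t_{0.05, 177} = 1.653508.
Margin = t* × SE = 1.653508 × 0.110998 = 0.183536.
CI: 0.099 ± 0.183536 → (-0.0845, 0.2825).
With 90% confidence, each one-unit increase in residual sugar is associated with a change of between -0.0845 and 0.2825 points in wine quality rating.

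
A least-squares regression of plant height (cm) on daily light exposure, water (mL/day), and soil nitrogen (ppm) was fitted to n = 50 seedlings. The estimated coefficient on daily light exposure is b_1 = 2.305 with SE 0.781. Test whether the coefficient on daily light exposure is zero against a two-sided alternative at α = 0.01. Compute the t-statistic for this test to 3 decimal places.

H₀: β₁ = 0 vs H₁: β₁ ≠ 0.
t = (b_1 − β₁⁰)/SE = 2.305 / 0.781 = 2.951.
df = n − k − 1 = 50 − 3 − 1 = 46.
Two-sided p ≈ 0.0050, which is < 0.01, so reject H₀.
There is evidence that daily light exposure is associated with plant height, holding the other predictors fixed.

t = 2.951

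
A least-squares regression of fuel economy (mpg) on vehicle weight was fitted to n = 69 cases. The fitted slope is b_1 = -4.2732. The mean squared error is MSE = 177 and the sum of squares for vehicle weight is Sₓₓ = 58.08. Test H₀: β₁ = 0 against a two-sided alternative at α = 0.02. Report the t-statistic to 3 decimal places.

t = -2.448

SE(b_1) = √(MSE/Sₓₓ) = √(177/58.08) = 1.74571.
t = -4.2732 / 1.74571 = -2.448.
df = n − 2 = 67.
Two-sided p ≈ 0.0170, which is < 0.02, so reject H₀.
There is evidence that vehicle weight is associated with fuel economy.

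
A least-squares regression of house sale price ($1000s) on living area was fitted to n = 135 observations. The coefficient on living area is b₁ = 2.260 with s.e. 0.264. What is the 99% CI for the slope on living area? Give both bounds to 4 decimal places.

(1.5701, 2.9499)

df = n − 2 = 135 − 2 = 133.
t* = t_{0.005, 133} = 2.6133.
Margin = t* × SE = 2.6133 × 0.264 = 0.689911.
CI: 2.260 ± 0.689911 → (1.5701, 2.9499).
With 99% confidence, each one-unit increase in living area is associated with a change of between 1.5701 and 2.9499 $1000s in house sale price.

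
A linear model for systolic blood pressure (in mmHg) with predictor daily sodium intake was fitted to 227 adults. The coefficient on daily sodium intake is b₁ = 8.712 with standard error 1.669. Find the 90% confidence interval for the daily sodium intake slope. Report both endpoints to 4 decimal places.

df = n − 2 = 227 − 2 = 225.
t* = t_{0.05, 225} = 1.651654.
Margin = t* × SE = 1.651654 × 1.669 = 2.756611.
CI: 8.712 ± 2.756611 → (5.9554, 11.4686).
With 90% confidence, each one-unit increase in daily sodium intake is associated with a change of between 5.9554 and 11.4686 mmHg in systolic blood pressure.

(5.9554, 11.4686)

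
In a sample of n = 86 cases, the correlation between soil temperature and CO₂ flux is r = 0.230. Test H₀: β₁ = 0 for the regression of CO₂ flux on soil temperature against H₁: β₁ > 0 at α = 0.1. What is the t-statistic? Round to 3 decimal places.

t = r·√(n − 2)/√(1 − r²) = 0.230·√84/√0.9471 = 2.166.
df = n − 2 = 84.
One-sided p ≈ 0.0166, which is < 0.1, so reject H₀.
There is evidence of a linear association between soil temperature and CO₂ flux.

t = 2.166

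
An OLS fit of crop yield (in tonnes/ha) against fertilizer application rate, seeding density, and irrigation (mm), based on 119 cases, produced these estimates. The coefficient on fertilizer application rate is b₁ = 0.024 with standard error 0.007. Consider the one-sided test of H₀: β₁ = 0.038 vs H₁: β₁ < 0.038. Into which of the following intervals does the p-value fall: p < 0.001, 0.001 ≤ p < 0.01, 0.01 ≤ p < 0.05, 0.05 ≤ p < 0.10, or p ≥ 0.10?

t = (0.024 − 0.038) / 0.007 = -2.000.
df = n − k − 1 = 119 − 3 − 1 = 115.
One-sided p = P(T_{115} < t) ≈ 0.0239.
So 0.01 ≤ p < 0.05.

0.01 ≤ p < 0.05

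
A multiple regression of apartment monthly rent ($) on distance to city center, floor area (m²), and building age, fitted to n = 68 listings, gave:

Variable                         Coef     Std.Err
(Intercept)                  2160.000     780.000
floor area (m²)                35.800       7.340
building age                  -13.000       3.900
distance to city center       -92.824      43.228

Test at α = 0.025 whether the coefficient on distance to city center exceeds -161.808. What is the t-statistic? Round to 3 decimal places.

Read off: b = -92.824, SE = 43.228 for distance to city center.
H₀: β₁ = -161.808 vs H₁: β₁ > -161.808.
t = (-92.824 − (-161.808)) / 43.228 = 1.596.
df = n − k − 1 = 68 − 3 − 1 = 64.
One-sided p ≈ 0.0577, which is ≥ 0.025, so fail to reject H₀.
The data do not give significant evidence that the true slope on distance to city center exceeds -161.808 $ per unit, holding the other predictors fixed.

t = 1.596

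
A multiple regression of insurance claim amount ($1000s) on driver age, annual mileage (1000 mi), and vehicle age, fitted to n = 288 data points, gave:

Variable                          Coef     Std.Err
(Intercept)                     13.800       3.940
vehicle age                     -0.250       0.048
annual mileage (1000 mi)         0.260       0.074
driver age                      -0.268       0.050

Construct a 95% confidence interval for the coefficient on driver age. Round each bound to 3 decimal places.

Read off: b = -0.268, SE = 0.050 for driver age.
df = n − k − 1 = 288 − 3 − 1 = 284.
t* = t_{0.025, 284} = 1.968352.
Margin = t* × SE = 1.968352 × 0.050 = 0.09842.
CI: -0.268 ± 0.09842 → (-0.366, -0.170).

(-0.366, -0.170)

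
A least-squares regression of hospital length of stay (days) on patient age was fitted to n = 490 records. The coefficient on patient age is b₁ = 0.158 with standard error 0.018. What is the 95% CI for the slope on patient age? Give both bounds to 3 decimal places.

(0.123, 0.193)

df = n − 2 = 490 − 2 = 488.
t* = t_{0.025, 488} = 1.964837.
Margin = t* × SE = 1.964837 × 0.018 = 0.03537.
CI: 0.158 ± 0.03537 → (0.123, 0.193).
With 95% confidence, each one-unit increase in patient age is associated with a change of between 0.123 and 0.193 days in hospital length of stay.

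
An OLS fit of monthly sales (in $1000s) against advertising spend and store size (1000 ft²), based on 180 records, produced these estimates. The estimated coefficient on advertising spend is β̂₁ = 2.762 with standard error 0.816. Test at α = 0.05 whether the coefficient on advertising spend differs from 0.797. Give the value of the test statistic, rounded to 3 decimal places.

t = 2.408

H₀: β₁ = 0.797 vs H₁: β₁ ≠ 0.797.
t = (β̂₁ − β₁⁰)/SE = (2.762 − 0.797) / 0.816 = 2.408.
df = n − k − 1 = 180 − 2 − 1 = 177.
Two-sided p ≈ 0.0171, which is < 0.05, so reject H₀.
There is evidence that the true slope on advertising spend differs from 0.797 $1000s per unit, holding the other predictors fixed.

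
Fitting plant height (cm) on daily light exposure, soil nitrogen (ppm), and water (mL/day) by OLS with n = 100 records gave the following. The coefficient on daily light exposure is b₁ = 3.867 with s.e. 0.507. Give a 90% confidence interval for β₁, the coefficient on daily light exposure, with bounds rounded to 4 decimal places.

(3.0249, 4.7091)

df = n − k − 1 = 100 − 3 − 1 = 96.
t* = t_{0.05, 96} = 1.660881.
Margin = t* × SE = 1.660881 × 0.507 = 0.842067.
CI: 3.867 ± 0.842067 → (3.0249, 4.7091).
With 90% confidence, each one-unit increase in daily light exposure is associated with a change of between 3.0249 and 4.7091 cm in plant height, holding the other predictors fixed.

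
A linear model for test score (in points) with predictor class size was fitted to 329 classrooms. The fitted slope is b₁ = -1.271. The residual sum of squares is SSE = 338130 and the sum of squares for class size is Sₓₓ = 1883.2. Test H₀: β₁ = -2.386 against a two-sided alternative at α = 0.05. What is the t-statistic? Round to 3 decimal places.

MSE = SSE/(n − 2) = 338130/327 = 1034.04.
SE(b₁) = √(MSE/Sₓₓ) = √(1034.04/1883.2) = 0.741003.
t = (-1.271 − (-2.386)) / 0.741003 = 1.505.
df = n − 2 = 327.
Two-sided p ≈ 0.1334, which is ≥ 0.05, so fail to reject H₀.
The data are consistent with a true slope of -2.386 points per unit of class size.

t = 1.505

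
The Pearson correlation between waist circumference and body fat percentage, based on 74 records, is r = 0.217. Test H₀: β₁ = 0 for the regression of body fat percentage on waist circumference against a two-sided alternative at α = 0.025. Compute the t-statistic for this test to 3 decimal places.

t = r·√(n − 2)/√(1 − r²) = 0.217·√72/√0.952911 = 1.886.
df = n − 2 = 72.
Two-sided p ≈ 0.0633, which is ≥ 0.025, so fail to reject H₀.
The data do not give significant evidence of a linear association between waist circumference and body fat percentage.

t = 1.886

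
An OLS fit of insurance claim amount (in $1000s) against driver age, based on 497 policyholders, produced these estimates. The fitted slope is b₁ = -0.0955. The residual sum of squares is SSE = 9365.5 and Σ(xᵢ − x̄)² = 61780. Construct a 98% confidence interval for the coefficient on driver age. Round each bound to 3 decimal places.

(-0.136, -0.055)

MSE = SSE/(n − 2) = 9365.5/495 = 18.9202.
SE(b₁) = √(MSE/Sₓₓ) = √(18.9202/61780) = 0.0175.
df = n − 2 = 495.
t* = t_{0.01, 495} = 2.333905.
Margin = t* × SE = 2.333905 × 0.0175 = 0.04084.
CI: -0.0955 ± 0.04084 → (-0.136, -0.055).
With 98% confidence, each one-unit increase in driver age is associated with a change of between -0.136 and -0.055 $1000s in insurance claim amount.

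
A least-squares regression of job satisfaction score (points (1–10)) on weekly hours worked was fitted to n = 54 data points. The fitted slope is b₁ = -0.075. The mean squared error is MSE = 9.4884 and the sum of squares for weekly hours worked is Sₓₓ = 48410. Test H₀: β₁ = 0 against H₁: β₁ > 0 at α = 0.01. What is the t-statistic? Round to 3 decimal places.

SE(b₁) = √(MSE/Sₓₓ) = √(9.4884/48410) = 0.014.
t = -0.075 / 0.014 = -5.357.
df = n − 2 = 52.
One-sided p ≈ 1.0000, which is ≥ 0.01, so fail to reject H₀.
The data do not give significant evidence that the true slope on weekly hours worked is positive.

t = -5.357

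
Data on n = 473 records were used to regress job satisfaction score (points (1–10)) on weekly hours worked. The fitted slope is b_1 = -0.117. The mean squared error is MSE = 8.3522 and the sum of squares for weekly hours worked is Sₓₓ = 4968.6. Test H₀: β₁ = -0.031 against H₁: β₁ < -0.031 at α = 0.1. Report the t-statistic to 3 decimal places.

t = -2.098

SE(b_1) = √(MSE/Sₓₓ) = √(8.3522/4968.6) = 0.041.
t = (-0.117 − (-0.031)) / 0.041 = -2.098.
df = n − 2 = 471.
One-sided p ≈ 0.0182, which is < 0.1, so reject H₀.
There is evidence that the true slope on weekly hours worked is below -0.031 points (1–10) per unit.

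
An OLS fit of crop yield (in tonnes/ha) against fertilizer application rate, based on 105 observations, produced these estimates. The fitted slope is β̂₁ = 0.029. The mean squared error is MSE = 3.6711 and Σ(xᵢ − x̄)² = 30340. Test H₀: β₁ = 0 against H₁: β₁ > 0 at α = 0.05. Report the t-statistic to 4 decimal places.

SE(β̂₁) = √(MSE/Sₓₓ) = √(3.6711/30340) = 0.0109999.
t = 0.029 / 0.0109999 = 2.6364.
df = n − 2 = 103.
One-sided p ≈ 0.0048, which is < 0.05, so reject H₀.
There is evidence that the true slope on fertilizer application rate is positive.

t = 2.6364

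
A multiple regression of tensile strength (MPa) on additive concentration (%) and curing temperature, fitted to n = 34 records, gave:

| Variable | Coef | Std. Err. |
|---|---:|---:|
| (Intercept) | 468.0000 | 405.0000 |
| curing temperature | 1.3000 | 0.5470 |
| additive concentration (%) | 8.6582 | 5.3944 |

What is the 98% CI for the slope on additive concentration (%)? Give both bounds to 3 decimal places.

Read off: b = 8.6582, SE = 5.3944 for additive concentration (%).
df = n − k − 1 = 34 − 2 − 1 = 31.
t* = t_{0.01, 31} = 2.452824.
Margin = t* × SE = 2.452824 × 5.3944 = 13.23151.
CI: 8.6582 ± 13.23151 → (-4.573, 21.890).

(-4.573, 21.890)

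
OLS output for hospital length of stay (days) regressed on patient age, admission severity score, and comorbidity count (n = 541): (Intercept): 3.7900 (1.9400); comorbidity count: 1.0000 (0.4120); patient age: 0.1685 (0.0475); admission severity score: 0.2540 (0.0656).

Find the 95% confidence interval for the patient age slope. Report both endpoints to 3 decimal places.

(0.075, 0.262)

Read off: b = 0.1685, SE = 0.0475 for patient age.
df = n − k − 1 = 541 − 3 − 1 = 537.
t* = t_{0.025, 537} = 1.964391.
Margin = t* × SE = 1.964391 × 0.0475 = 0.09331.
CI: 0.1685 ± 0.09331 → (0.075, 0.262).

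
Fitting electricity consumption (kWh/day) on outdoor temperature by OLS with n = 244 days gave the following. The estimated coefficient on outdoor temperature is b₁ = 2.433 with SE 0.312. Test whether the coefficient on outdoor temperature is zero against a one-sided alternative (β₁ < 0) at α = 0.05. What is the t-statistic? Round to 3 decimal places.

t = 7.798

H₀: β₁ = 0 vs H₁: β₁ < 0.
t = (b₁ − β₁⁰)/SE = 2.433 / 0.312 = 7.798.
df = n − 2 = 244 − 2 = 242.
One-sided p ≈ 1.0000, which is ≥ 0.05, so fail to reject H₀.
The data do not give significant evidence that the true slope on outdoor temperature is negative.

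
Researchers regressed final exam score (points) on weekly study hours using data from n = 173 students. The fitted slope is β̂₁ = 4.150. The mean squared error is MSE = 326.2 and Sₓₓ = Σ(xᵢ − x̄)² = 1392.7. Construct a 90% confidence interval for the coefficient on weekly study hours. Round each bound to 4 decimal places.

(3.3496, 4.9504)

SE(β̂₁) = √(MSE/Sₓₓ) = √(326.2/1392.7) = 0.483964.
df = n − 2 = 171.
t* = t_{0.05, 171} = 1.653813.
Margin = t* × SE = 1.653813 × 0.483964 = 0.800386.
CI: 4.150 ± 0.800386 → (3.3496, 4.9504).
With 90% confidence, each one-unit increase in weekly study hours is associated with a change of between 3.3496 and 4.9504 points in final exam score.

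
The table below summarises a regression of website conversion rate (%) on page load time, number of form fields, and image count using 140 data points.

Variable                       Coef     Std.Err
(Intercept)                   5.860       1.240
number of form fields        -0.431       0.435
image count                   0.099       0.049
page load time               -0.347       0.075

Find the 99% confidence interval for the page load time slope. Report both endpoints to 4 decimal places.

(-0.5429, -0.1511)

Read off: b = -0.347, SE = 0.075 for page load time.
df = n − k − 1 = 140 − 3 − 1 = 136.
t* = t_{0.005, 136} = 2.612463.
Margin = t* × SE = 2.612463 × 0.075 = 0.195935.
CI: -0.347 ± 0.195935 → (-0.5429, -0.1511).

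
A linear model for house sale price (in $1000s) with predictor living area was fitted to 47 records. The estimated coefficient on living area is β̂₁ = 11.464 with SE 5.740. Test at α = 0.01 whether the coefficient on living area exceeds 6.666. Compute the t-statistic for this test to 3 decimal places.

H₀: β₁ = 6.666 vs H₁: β₁ > 6.666.
t = (β̂₁ − β₁⁰)/SE = (11.464 − 6.666) / 5.740 = 0.836.
df = n − 2 = 47 − 2 = 45.
One-sided p ≈ 0.2038, which is ≥ 0.01, so fail to reject H₀.
The data do not give significant evidence that the true slope on living area exceeds 6.666 $1000s per unit.

t = 0.836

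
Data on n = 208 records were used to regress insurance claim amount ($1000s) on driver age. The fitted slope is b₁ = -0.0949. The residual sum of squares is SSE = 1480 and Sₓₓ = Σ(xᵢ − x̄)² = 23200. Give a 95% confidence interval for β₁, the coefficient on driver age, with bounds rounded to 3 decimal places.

(-0.130, -0.060)

MSE = SSE/(n − 2) = 1480/206 = 7.18447.
SE(b₁) = √(MSE/Sₓₓ) = √(7.18447/23200) = 0.0175976.
df = n − 2 = 206.
t* = t_{0.025, 206} = 1.971547.
Margin = t* × SE = 1.971547 × 0.0175976 = 0.03469.
CI: -0.0949 ± 0.03469 → (-0.130, -0.060).
With 95% confidence, each one-unit increase in driver age is associated with a change of between -0.130 and -0.060 $1000s in insurance claim amount.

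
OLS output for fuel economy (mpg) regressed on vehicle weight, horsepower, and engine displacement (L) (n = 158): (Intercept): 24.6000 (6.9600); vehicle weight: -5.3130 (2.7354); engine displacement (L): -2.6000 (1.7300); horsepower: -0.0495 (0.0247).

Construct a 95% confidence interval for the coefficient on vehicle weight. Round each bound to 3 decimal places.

(-10.717, 0.091)

Read off: b = -5.3130, SE = 2.7354 for vehicle weight.
df = n − k − 1 = 158 − 3 − 1 = 154.
t* = t_{0.025, 154} = 1.975488.
Margin = t* × SE = 1.975488 × 2.7354 = 5.40375.
CI: -5.3130 ± 5.40375 → (-10.717, 0.091).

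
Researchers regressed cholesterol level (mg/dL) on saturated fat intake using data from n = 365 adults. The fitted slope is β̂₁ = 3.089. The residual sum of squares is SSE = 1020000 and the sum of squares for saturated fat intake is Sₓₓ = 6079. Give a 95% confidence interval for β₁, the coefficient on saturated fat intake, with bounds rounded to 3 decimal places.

MSE = SSE/(n − 2) = 1020000/363 = 2809.92.
SE(β̂₁) = √(MSE/Sₓₓ) = √(2809.92/6079) = 0.679878.
df = n − 2 = 363.
t* = t_{0.025, 363} = 1.966521.
Margin = t* × SE = 1.966521 × 0.679878 = 1.33699.
CI: 3.089 ± 1.33699 → (1.752, 4.426).
With 95% confidence, each one-unit increase in saturated fat intake is associated with a change of between 1.752 and 4.426 mg/dL in cholesterol level.

(1.752, 4.426)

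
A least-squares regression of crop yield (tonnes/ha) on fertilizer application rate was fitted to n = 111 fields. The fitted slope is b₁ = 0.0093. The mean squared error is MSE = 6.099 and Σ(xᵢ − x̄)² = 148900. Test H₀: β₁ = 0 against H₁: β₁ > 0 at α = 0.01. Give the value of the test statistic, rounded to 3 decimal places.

SE(b₁) = √(MSE/Sₓₓ) = √(6.099/148900) = 0.00640003.
t = 0.0093 / 0.00640003 = 1.453.
df = n − 2 = 109.
One-sided p ≈ 0.0745, which is ≥ 0.01, so fail to reject H₀.
The data do not give significant evidence that the true slope on fertilizer application rate is positive.

t = 1.453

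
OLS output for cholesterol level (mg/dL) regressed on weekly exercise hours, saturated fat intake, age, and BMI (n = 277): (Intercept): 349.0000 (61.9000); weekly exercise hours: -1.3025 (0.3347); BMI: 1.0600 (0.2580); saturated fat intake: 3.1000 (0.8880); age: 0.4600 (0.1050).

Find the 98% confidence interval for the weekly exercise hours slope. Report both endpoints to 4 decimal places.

(-2.0857, -0.5193)

Read off: b = -1.3025, SE = 0.3347 for weekly exercise hours.
df = n − k − 1 = 277 − 4 − 1 = 272.
t* = t_{0.01, 272} = 2.340135.
Margin = t* × SE = 2.340135 × 0.3347 = 0.783243.
CI: -1.3025 ± 0.783243 → (-2.0857, -0.5193).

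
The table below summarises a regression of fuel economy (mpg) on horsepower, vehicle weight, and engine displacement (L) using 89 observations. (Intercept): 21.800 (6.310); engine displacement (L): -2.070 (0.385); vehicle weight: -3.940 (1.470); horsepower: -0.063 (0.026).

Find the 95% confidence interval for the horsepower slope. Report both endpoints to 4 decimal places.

(-0.1147, -0.0113)

Read off: b = -0.063, SE = 0.026 for horsepower.
df = n − k − 1 = 89 − 3 − 1 = 85.
t* = t_{0.025, 85} = 1.988268.
Margin = t* × SE = 1.988268 × 0.026 = 0.051695.
CI: -0.063 ± 0.051695 → (-0.1147, -0.0113).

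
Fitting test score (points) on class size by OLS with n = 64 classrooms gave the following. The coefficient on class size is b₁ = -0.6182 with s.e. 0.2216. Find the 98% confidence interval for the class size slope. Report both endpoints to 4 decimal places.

df = n − 2 = 64 − 2 = 62.
t* = t_{0.01, 62} = 2.388011.
Margin = t* × SE = 2.388011 × 0.2216 = 0.529183.
CI: -0.6182 ± 0.529183 → (-1.1474, -0.0890).
With 98% confidence, each one-unit increase in class size is associated with a change of between -1.1474 and -0.0890 points in test score.

(-1.1474, -0.0890)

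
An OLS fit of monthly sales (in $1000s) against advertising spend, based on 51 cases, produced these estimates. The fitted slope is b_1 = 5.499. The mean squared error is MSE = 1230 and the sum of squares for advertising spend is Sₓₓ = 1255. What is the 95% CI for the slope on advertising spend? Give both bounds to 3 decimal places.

(3.510, 7.488)

SE(b_1) = √(MSE/Sₓₓ) = √(1230/1255) = 0.98999.
df = n − 2 = 49.
t* = t_{0.025, 49} = 2.009575.
Margin = t* × SE = 2.009575 × 0.98999 = 1.98946.
CI: 5.499 ± 1.98946 → (3.510, 7.488).
With 95% confidence, each one-unit increase in advertising spend is associated with a change of between 3.510 and 7.488 $1000s in monthly sales.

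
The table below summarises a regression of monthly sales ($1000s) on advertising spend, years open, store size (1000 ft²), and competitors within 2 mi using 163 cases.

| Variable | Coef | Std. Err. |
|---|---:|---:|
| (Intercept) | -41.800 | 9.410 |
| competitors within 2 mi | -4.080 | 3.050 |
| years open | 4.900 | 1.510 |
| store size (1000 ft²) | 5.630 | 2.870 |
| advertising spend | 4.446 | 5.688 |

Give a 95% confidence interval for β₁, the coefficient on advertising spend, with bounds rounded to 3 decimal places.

(-6.788, 15.680)

Read off: b = 4.446, SE = 5.688 for advertising spend.
df = n − k − 1 = 163 − 4 − 1 = 158.
t* = t_{0.025, 158} = 1.975092.
Margin = t* × SE = 1.975092 × 5.688 = 11.23432.
CI: 4.446 ± 11.23432 → (-6.788, 15.680).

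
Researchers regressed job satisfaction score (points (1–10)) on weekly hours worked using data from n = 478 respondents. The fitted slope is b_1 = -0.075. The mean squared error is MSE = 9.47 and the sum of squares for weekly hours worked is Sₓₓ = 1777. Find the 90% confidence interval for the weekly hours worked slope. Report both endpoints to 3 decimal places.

SE(b_1) = √(MSE/Sₓₓ) = √(9.47/1777) = 0.0730014.
df = n − 2 = 476.
t* = t_{0.05, 476} = 1.648061.
Margin = t* × SE = 1.648061 × 0.0730014 = 0.12031.
CI: -0.075 ± 0.12031 → (-0.195, 0.045).
With 90% confidence, each one-unit increase in weekly hours worked is associated with a change of between -0.195 and 0.045 points (1–10) in job satisfaction score.

(-0.195, 0.045)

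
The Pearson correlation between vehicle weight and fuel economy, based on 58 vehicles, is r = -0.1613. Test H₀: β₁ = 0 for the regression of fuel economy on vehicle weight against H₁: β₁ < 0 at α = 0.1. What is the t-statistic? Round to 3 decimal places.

t = -1.223

t = r·√(n − 2)/√(1 − r²) = -0.1613·√56/√0.973982 = -1.223.
df = n − 2 = 56.
One-sided p ≈ 0.1132, which is ≥ 0.1, so fail to reject H₀.
The data do not give significant evidence of a linear association between vehicle weight and fuel economy.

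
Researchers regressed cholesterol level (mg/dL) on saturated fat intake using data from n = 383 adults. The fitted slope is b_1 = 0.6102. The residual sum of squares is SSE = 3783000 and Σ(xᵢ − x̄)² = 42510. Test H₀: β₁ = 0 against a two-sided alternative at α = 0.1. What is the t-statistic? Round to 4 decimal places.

MSE = SSE/(n − 2) = 3783000/381 = 9929.13.
SE(b_1) = √(MSE/Sₓₓ) = √(9929.13/42510) = 0.483293.
t = 0.6102 / 0.483293 = 1.2626.
df = n − 2 = 381.
Two-sided p ≈ 0.2075, which is ≥ 0.1, so fail to reject H₀.
The data do not give significant evidence of an association between saturated fat intake and cholesterol level.

t = 1.2626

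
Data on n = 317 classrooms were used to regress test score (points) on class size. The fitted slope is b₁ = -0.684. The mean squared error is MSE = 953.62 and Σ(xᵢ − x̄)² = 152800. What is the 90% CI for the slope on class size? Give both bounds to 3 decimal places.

SE(b₁) = √(MSE/Sₓₓ) = √(953.62/152800) = 0.0789998.
df = n − 2 = 315.
t* = t_{0.05, 315} = 1.649705.
Margin = t* × SE = 1.649705 × 0.0789998 = 0.13033.
CI: -0.684 ± 0.13033 → (-0.814, -0.554).
With 90% confidence, each one-unit increase in class size is associated with a change of between -0.814 and -0.554 points in test score.

(-0.814, -0.554)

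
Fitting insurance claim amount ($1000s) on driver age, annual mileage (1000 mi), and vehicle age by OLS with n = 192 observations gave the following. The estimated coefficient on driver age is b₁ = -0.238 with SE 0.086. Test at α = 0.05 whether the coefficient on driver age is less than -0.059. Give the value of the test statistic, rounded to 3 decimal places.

H₀: β₁ = -0.059 vs H₁: β₁ < -0.059.
t = (b₁ − β₁⁰)/SE = (-0.238 − (-0.059)) / 0.086 = -2.081.
df = n − k − 1 = 192 − 3 − 1 = 188.
One-sided p ≈ 0.0194, which is < 0.05, so reject H₀.
There is evidence that the true slope on driver age is below -0.059 $1000s per unit, holding the other predictors fixed.

t = -2.081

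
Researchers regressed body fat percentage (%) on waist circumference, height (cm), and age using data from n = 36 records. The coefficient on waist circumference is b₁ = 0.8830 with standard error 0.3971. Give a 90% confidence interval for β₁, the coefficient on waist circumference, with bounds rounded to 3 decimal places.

df = n − k − 1 = 36 − 3 − 1 = 32.
t* = t_{0.05, 32} = 1.693889.
Margin = t* × SE = 1.693889 × 0.3971 = 0.67264.
CI: 0.8830 ± 0.67264 → (0.210, 1.556).
With 90% confidence, each one-unit increase in waist circumference is associated with a change of between 0.210 and 1.556 % in body fat percentage, holding the other predictors fixed.

(0.210, 1.556)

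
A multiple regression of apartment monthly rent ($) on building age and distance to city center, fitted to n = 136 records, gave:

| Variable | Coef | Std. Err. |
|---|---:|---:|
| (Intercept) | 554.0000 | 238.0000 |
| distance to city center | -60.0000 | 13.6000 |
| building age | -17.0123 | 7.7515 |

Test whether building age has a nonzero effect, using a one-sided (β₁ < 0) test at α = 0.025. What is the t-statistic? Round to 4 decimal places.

Read off: b = -17.0123, SE = 7.7515 for building age.
H₀: β₁ = 0 vs H₁: β₁ < 0.
t = -17.0123 / 7.7515 = -2.1947.
df = n − k − 1 = 136 − 2 − 1 = 133.
One-sided p ≈ 0.0150, which is < 0.025, so reject H₀.
There is evidence that the true slope on building age is negative, holding the other predictors fixed.

t = -2.1947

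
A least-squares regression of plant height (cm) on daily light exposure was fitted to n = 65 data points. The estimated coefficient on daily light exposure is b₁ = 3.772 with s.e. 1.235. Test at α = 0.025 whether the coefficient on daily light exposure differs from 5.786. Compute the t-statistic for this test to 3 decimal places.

H₀: β₁ = 5.786 vs H₁: β₁ ≠ 5.786.
t = (b₁ − β₁⁰)/SE = (3.772 − 5.786) / 1.235 = -1.631.
df = n − 2 = 65 − 2 = 63.
Two-sided p ≈ 0.1079, which is ≥ 0.025, so fail to reject H₀.
The data are consistent with a true slope of 5.786 cm per unit of daily light exposure.

t = -1.631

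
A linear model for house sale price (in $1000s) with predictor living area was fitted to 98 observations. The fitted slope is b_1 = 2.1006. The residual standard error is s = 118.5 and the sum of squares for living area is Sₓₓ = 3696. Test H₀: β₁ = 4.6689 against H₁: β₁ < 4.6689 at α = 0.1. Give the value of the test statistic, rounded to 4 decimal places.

SE(b_1) = s/√Sₓₓ = 118.5/√3696 = 1.94918.
t = (2.1006 − 4.6689) / 1.94918 = -1.3176.
df = n − 2 = 96.
One-sided p ≈ 0.0954, which is < 0.1, so reject H₀.
There is evidence that the true slope on living area is below 4.6689 $1000s per unit.

t = -1.3176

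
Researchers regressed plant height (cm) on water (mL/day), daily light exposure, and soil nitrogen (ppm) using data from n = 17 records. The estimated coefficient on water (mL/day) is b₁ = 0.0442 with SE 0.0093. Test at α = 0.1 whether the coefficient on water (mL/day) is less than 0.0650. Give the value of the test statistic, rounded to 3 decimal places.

H₀: β₁ = 0.0650 vs H₁: β₁ < 0.0650.
t = (b₁ − β₁⁰)/SE = (0.0442 − 0.0650) / 0.0093 = -2.237.
df = n − k − 1 = 17 − 3 − 1 = 13.
One-sided p ≈ 0.0217, which is < 0.1, so reject H₀.
There is evidence that the true slope on water (mL/day) is below 0.0650 cm per unit, holding the other predictors fixed.

t = -2.237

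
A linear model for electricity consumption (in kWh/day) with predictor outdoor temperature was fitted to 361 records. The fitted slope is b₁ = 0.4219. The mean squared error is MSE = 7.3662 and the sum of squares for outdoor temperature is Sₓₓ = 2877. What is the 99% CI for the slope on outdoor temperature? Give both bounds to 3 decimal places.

SE(b₁) = √(MSE/Sₓₓ) = √(7.3662/2877) = 0.0506002.
df = n − 2 = 359.
t* = t_{0.005, 359} = 2.589593.
Margin = t* × SE = 2.589593 × 0.0506002 = 0.13103.
CI: 0.4219 ± 0.13103 → (0.291, 0.553).
With 99% confidence, each one-unit increase in outdoor temperature is associated with a change of between 0.291 and 0.553 kWh/day in electricity consumption.

(0.291, 0.553)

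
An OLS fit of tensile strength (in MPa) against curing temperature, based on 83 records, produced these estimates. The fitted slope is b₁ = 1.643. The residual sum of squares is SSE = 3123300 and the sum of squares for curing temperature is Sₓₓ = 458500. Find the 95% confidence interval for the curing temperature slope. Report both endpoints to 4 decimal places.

MSE = SSE/(n − 2) = 3123300/81 = 38559.3.
SE(b₁) = √(MSE/Sₓₓ) = √(38559.3/458500) = 0.289998.
df = n − 2 = 81.
t* = t_{0.025, 81} = 1.989686.
Margin = t* × SE = 1.989686 × 0.289998 = 0.577005.
CI: 1.643 ± 0.577005 → (1.0660, 2.2200).
With 95% confidence, each one-unit increase in curing temperature is associated with a change of between 1.0660 and 2.2200 MPa in tensile strength.

(1.0660, 2.2200)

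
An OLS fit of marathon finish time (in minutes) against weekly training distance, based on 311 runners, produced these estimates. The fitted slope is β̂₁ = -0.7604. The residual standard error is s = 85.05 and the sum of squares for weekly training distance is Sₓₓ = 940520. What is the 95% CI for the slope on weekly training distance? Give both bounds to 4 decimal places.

SE(β̂₁) = s/√Sₓₓ = 85.05/√940520 = 0.0876981.
df = n − 2 = 309.
t* = t_{0.025, 309} = 1.967671.
Margin = t* × SE = 1.967671 × 0.0876981 = 0.172561.
CI: -0.7604 ± 0.172561 → (-0.9330, -0.5878).
With 95% confidence, each one-unit increase in weekly training distance is associated with a change of between -0.9330 and -0.5878 minutes in marathon finish time.

(-0.9330, -0.5878)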